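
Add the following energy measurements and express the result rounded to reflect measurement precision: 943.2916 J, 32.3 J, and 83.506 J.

943.2916 J + 32.3 J + 83.506 J = 1059.0976 J.
Addition/subtraction keeps the fewest decimal places: 943.2916 → 4 decimal places, 32.3 → 1 decimal place, 83.506 → 3 decimal places; limit is 1.
Rounded to 1 decimal place: 1059.1 J.

1059.1 J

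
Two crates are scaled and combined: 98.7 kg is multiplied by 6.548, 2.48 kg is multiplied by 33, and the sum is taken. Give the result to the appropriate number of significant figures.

98.7 × 6.548 = 646.2876 → 646 kg (3 s.f., last digit at the 10^0 place).
2.48 × 33 = 81.84 → 82 kg (2 s.f., last digit at the 10^0 place).
Sum: 728.1276 kg; keep the coarser place, 10^0.
Result: 728 kg.

728 kg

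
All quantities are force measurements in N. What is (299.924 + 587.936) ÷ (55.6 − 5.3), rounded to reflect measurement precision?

17.7

299.924 + 587.936 = 887.860, limited to 3 d.p. → 6 s.f.; 55.6 − 5.3 = 50.3, limited to 1 d.p. → 3 s.f.
Carrying full precision, 887.860 ÷ 50.3 = 17.6512922465…; keep min(6, 3) = 3 s.f.
Rounded to 3 significant figures: 17.7.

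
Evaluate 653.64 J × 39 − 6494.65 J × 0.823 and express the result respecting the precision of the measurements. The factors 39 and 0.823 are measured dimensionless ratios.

2.0 × 10^4 J

653.64 × 39 = 25491.96 → 2.5 × 10^4 J (2 s.f., last digit at the 10^3 place).
6494.65 × 0.823 = 5345.09695 → 5.35 × 10^3 J (3 s.f., last digit at the 10^1 place).
Difference: 20146.86305 J; keep the coarser place, 10^3.
Result: 2.0 × 10^4 J.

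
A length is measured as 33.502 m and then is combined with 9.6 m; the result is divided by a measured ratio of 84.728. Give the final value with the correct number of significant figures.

5.09 × 10⁻¹ m

33.502 m + 9.6 m = 43.102 m; the sum is limited to 1 decimal place (3 s.f.).
Carrying full precision, 43.102 ÷ 84.728 = 0.508710225663… m; 84.728 has 5 s.f., so the result keeps min(3, 5) = 3 s.f.
Rounded to 3 significant figures: 5.09 × 10⁻¹ m.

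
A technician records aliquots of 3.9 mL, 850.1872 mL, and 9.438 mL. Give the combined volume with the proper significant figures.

863.5 mL

3.9 mL + 850.1872 mL + 9.438 mL = 863.5252 mL.
Addition/subtraction keeps the fewest decimal places: 3.9 → 1 decimal place, 850.1872 → 4 decimal places, 9.438 → 3 decimal places; limit is 1.
Rounded to 1 decimal place: 863.5 mL.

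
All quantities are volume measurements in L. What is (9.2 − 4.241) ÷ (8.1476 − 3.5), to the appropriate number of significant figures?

9.2 − 4.241 = 4.959, limited to 1 d.p. → 2 s.f.; 8.1476 − 3.5 = 4.6476, limited to 1 d.p. → 2 s.f.
Carrying full precision, 4.959 ÷ 4.6476 = 1.06700232378…; keep min(2, 2) = 2 s.f.
Rounded to 2 significant figures: 1.1.

1.1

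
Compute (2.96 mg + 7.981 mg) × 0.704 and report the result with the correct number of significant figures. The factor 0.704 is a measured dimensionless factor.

7.70 mg

2.96 mg + 7.981 mg = 10.941 mg; the sum is limited to 2 decimal places (4 s.f.).
Carrying full precision, 10.941 × 0.704 = 7.702464 mg; 0.704 has 3 s.f., so the result keeps min(4, 3) = 3 s.f.
Rounded to 3 significant figures: 7.70 mg.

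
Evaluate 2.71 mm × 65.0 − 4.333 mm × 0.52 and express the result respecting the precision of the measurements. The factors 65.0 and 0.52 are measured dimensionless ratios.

2.71 × 65.0 = 176.15 → 176 mm (3 s.f., last digit at the 10^0 place).
4.333 × 0.52 = 2.25316 → 2.3 mm (2 s.f., last digit at the 10^-1 place).
Difference: 173.89684 mm; keep the coarser place, 10^0.
Result: 174 mm.

174 mm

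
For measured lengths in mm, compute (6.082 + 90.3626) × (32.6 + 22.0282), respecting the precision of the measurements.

5.27 × 10³ mm²

6.082 + 90.3626 = 96.4446, limited to 3 d.p. → 5 s.f.; 32.6 + 22.0282 = 54.6282, limited to 1 d.p. → 3 s.f.
Carrying full precision, 96.4446 × 54.6282 = 5268.59489772; keep min(5, 3) = 3 s.f.
Rounded to 3 significant figures: 5.27 × 10³ mm².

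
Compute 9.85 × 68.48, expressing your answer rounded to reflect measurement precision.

675

9.85 × 68.48 = 674.528
Multiplication/division keeps the fewest significant figures: 9.85 → 3 s.f., 68.48 → 4 s.f.; limit is 3.
Rounded to 3 significant figures: 675.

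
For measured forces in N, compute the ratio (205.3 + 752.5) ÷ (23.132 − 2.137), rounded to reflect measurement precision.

205.3 + 752.5 = 957.8, limited to 1 d.p. → 4 s.f.; 23.132 − 2.137 = 20.995, limited to 3 d.p. → 5 s.f.
Carrying full precision, 957.8 ÷ 20.995 = 45.6203858061…; keep min(4, 5) = 4 s.f.
Rounded to 4 significant figures: 45.62.

45.62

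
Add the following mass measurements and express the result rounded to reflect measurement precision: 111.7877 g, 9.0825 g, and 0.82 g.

121.69 g

111.7877 g + 9.0825 g + 0.82 g = 121.6902 g.
Addition/subtraction keeps the fewest decimal places: 111.7877 → 4 decimal places, 9.0825 → 4 decimal places, 0.82 → 2 decimal places; limit is 2.
Rounded to 2 decimal places: 121.69 g.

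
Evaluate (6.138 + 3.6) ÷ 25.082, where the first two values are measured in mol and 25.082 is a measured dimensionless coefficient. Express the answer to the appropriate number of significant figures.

0.39 mol

6.138 mol + 3.6 mol = 9.738 mol; the sum is limited to 1 decimal place (2 s.f.).
Carrying full precision, 9.738 ÷ 25.082 = 0.388246551312… mol; 25.082 has 5 s.f., so the result keeps min(2, 5) = 2 s.f.
Rounded to 2 significant figures: 0.39 mol.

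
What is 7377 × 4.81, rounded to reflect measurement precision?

3.55 × 10⁴

7377 × 4.81 = 35483.37
Multiplication/division keeps the fewest significant figures: 7377 → 4 s.f., 4.81 → 3 s.f.; limit is 3.
Rounded to 3 significant figures: 3.55 × 10⁴.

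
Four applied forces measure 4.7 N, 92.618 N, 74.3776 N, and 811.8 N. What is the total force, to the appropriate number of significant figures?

4.7 N + 92.618 N + 74.3776 N + 811.8 N = 983.4956 N.
Addition/subtraction keeps the fewest decimal places: 4.7 → 1 decimal place, 92.618 → 3 decimal places, 74.3776 → 4 decimal places, 811.8 → 1 decimal place; limit is 1.
Rounded to 1 decimal place: 983.5 N.

983.5 N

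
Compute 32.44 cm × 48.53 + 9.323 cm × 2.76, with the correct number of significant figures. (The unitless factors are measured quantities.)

32.44 × 48.53 = 1574.3132 → 1574 cm (4 s.f., last digit at the 10^0 place).
9.323 × 2.76 = 25.73148 → 25.7 cm (3 s.f., last digit at the 10^-1 place).
Sum: 1600.04468 cm; keep the coarser place, 10^0.
Result: 1.600 × 10^3 cm.

1.600 × 10^3 cm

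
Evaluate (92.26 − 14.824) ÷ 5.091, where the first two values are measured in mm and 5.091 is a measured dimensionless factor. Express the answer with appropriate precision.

15.21 mm

92.26 mm − 14.824 mm = 77.436 mm; the difference is limited to 2 decimal places (4 s.f.).
Carrying full precision, 77.436 ÷ 5.091 = 15.2103712434… mm; 5.091 has 4 s.f., so the result keeps min(4, 4) = 4 s.f.
Rounded to 4 significant figures: 15.21 mm.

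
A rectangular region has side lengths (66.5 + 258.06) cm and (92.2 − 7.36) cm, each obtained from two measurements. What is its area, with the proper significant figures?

2.75 × 10^4 cm²

66.5 + 258.06 = 324.56, limited to 1 d.p. → 4 s.f.; 92.2 − 7.36 = 84.84, limited to 1 d.p. → 3 s.f.
Carrying full precision, 324.56 × 84.84 = 27535.6704; keep min(4, 3) = 3 s.f.
Rounded to 3 significant figures: 2.75 × 10^4 cm².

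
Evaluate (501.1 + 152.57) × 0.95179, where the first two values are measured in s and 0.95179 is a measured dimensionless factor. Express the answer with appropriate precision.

501.1 s + 152.57 s = 653.67 s; the sum is limited to 1 decimal place (4 s.f.).
Carrying full precision, 653.67 × 0.95179 = 622.1565693 s; 0.95179 has 5 s.f., so the result keeps min(4, 5) = 4 s.f.
Rounded to 4 significant figures: 622.2 s.

622.2 s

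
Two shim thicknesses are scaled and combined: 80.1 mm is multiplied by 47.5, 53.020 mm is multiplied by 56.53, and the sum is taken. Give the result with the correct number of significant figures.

6.80 × 10^3 mm

80.1 × 47.5 = 3804.75 → 3.80 × 10^3 mm (3 s.f., last digit at the 10^1 place).
53.020 × 56.53 = 2997.2206 → 2997 mm (4 s.f., last digit at the 10^0 place).
Sum: 6801.9706 mm; keep the coarser place, 10^1.
Result: 6.80 × 10^3 mm.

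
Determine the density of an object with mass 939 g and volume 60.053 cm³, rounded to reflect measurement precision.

15.6 g/cm³

density = 939 g ÷ 60.053 cm³ = 15.6361880339… g/cm³.
939 has 3 significant figures; 60.053 has 5.
Division/multiplication keeps the fewest: 3 significant figures.
Rounded: 15.6 g/cm³.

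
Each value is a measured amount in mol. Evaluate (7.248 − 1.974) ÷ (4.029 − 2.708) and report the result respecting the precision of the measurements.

7.248 − 1.974 = 5.274, limited to 3 d.p. → 4 s.f.; 4.029 − 2.708 = 1.321, limited to 3 d.p. → 4 s.f.
Carrying full precision, 5.274 ÷ 1.321 = 3.99242997729…; keep min(4, 4) = 4 s.f.
Rounded to 4 significant figures: 3.992.

3.992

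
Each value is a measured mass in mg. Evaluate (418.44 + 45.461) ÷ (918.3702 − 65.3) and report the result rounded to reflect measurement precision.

0.5438

418.44 + 45.461 = 463.901, limited to 2 d.p. → 5 s.f.; 918.3702 − 65.3 = 853.0702, limited to 1 d.p. → 4 s.f.
Carrying full precision, 463.901 ÷ 853.0702 = 0.543801670718…; keep min(5, 4) = 4 s.f.
Rounded to 4 significant figures: 0.5438.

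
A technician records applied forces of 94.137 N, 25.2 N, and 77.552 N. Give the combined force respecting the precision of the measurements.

94.137 N + 25.2 N + 77.552 N = 196.889 N.
Addition/subtraction keeps the fewest decimal places: 94.137 → 3 decimal places, 25.2 → 1 decimal place, 77.552 → 3 decimal places; limit is 1.
Rounded to 1 decimal place: 196.9 N.

196.9 N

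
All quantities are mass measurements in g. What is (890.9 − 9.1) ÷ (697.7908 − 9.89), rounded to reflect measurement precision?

890.9 − 9.1 = 881.8, limited to 1 d.p. → 4 s.f.; 697.7908 − 9.89 = 687.9008, limited to 2 d.p. → 5 s.f.
Carrying full precision, 881.8 ÷ 687.9008 = 1.28187087441…; keep min(4, 5) = 4 s.f.
Rounded to 4 significant figures: 1.282.

1.282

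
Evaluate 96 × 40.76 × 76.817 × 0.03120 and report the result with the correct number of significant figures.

96 × 40.76 × 76.817 × 0.03120 = 9378.15366758…
Multiplication/division keeps the fewest significant figures: 96 → 2 s.f., 40.76 → 4 s.f., 76.817 → 5 s.f., 0.03120 → 4 s.f.; limit is 2.
Rounded to 2 significant figures: 9.4 × 10³.

9.4 × 10³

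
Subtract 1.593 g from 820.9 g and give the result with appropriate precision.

819.3 g

820.9 g − 1.593 g = 819.307 g.
Addition/subtraction keeps the fewest decimal places: 820.9 → 1 decimal place, 1.593 → 3 decimal places; limit is 1.
Rounded to 1 decimal place: 819.3 g.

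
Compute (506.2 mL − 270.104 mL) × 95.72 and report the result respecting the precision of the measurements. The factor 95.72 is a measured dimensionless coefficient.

2.260 × 10^4 mL

506.2 mL − 270.104 mL = 236.096 mL; the difference is limited to 1 decimal place (4 s.f.).
Carrying full precision, 236.096 × 95.72 = 22599.10912 mL; 95.72 has 4 s.f., so the result keeps min(4, 4) = 4 s.f.
Rounded to 4 significant figures: 2.260 × 10^4 mL.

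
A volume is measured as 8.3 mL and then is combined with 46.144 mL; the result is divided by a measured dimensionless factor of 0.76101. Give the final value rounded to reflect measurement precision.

8.3 mL + 46.144 mL = 54.444 mL; the sum is limited to 1 decimal place (3 s.f.).
Carrying full precision, 54.444 ÷ 0.76101 = 71.5417668625… mL; 0.76101 has 5 s.f., so the result keeps min(3, 5) = 3 s.f.
Rounded to 3 significant figures: 71.5 mL.

71.5 mL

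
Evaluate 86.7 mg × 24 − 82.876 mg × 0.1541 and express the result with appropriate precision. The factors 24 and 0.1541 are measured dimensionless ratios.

2.1 × 10³ mg

86.7 × 24 = 2080.8 → 2.1 × 10³ mg (2 s.f., last digit at the 10^2 place).
82.876 × 0.1541 = 12.7711916 → 12.77 mg (4 s.f., last digit at the 10^-2 place).
Difference: 2068.0288084 mg; keep the coarser place, 10^2.
Result: 2.1 × 10³ mg.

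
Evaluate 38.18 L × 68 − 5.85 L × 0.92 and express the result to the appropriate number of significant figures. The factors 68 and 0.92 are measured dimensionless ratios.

38.18 × 68 = 2596.24 → 2.6 × 10^3 L (2 s.f., last digit at the 10^2 place).
5.85 × 0.92 = 5.382 → 5.4 L (2 s.f., last digit at the 10^-1 place).
Difference: 2590.858 L; keep the coarser place, 10^2.
Result: 2.6 × 10^3 L.

2.6 × 10^3 L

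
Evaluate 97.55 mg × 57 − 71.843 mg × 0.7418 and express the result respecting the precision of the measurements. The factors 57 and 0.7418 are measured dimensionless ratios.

5.5 × 10^3 mg

97.55 × 57 = 5560.35 → 5.6 × 10^3 mg (2 s.f., last digit at the 10^2 place).
71.843 × 0.7418 = 53.2931374 → 53.29 mg (4 s.f., last digit at the 10^-2 place).
Difference: 5507.0568626 mg; keep the coarser place, 10^2.
Result: 5.5 × 10^3 mg.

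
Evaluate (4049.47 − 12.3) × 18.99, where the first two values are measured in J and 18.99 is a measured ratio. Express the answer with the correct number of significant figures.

7.667 × 10^4 J

4049.47 J − 12.3 J = 4037.17 J; the difference is limited to 1 decimal place (5 s.f.).
Carrying full precision, 4037.17 × 18.99 = 76665.8583 J; 18.99 has 4 s.f., so the result keeps min(5, 4) = 4 s.f.
Rounded to 4 significant figures: 7.667 × 10^4 J.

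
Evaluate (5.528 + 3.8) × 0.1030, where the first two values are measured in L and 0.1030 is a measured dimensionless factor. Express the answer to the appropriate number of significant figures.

0.96 L

5.528 L + 3.8 L = 9.328 L; the sum is limited to 1 decimal place (2 s.f.).
Carrying full precision, 9.328 × 0.1030 = 0.960784 L; 0.1030 has 4 s.f., so the result keeps min(2, 4) = 2 s.f.
Rounded to 2 significant figures: 0.96 L.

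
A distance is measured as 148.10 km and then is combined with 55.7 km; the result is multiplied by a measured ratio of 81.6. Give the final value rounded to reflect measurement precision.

148.10 km + 55.7 km = 203.80 km; the sum is limited to 1 decimal place (4 s.f.).
Carrying full precision, 203.80 × 81.6 = 16630.08 km; 81.6 has 3 s.f., so the result keeps min(4, 3) = 3 s.f.
Rounded to 3 significant figures: 1.66 × 10⁴ km.

1.66 × 10⁴ km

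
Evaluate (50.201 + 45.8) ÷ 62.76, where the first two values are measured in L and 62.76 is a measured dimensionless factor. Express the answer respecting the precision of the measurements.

1.53 L

50.201 L + 45.8 L = 96.001 L; the sum is limited to 1 decimal place (3 s.f.).
Carrying full precision, 96.001 ÷ 62.76 = 1.529652645… L; 62.76 has 4 s.f., so the result keeps min(3, 4) = 3 s.f.
Rounded to 3 significant figures: 1.53 L.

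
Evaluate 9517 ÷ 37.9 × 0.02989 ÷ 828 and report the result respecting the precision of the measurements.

0.00906

9517 ÷ 37.9 × 0.02989 ÷ 828 = 0.00906476266045…
Multiplication/division keeps the fewest significant figures: 9517 → 4 s.f., 37.9 → 3 s.f., 0.02989 → 4 s.f., 828 → 3 s.f.; limit is 3.
Rounded to 3 significant figures: 0.00906.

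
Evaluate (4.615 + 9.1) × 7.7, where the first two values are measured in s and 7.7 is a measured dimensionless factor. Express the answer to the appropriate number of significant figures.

4.615 s + 9.1 s = 13.715 s; the sum is limited to 1 decimal place (3 s.f.).
Carrying full precision, 13.715 × 7.7 = 105.6055 s; 7.7 has 2 s.f., so the result keeps min(3, 2) = 2 s.f.
Rounded to 2 significant figures: 1.1 × 10^2 s.

1.1 × 10^2 s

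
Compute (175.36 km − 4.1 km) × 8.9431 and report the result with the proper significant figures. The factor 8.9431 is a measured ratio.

1532 km

175.36 km − 4.1 km = 171.26 km; the difference is limited to 1 decimal place (4 s.f.).
Carrying full precision, 171.26 × 8.9431 = 1531.595306 km; 8.9431 has 5 s.f., so the result keeps min(4, 5) = 4 s.f.
Rounded to 4 significant figures: 1532 km.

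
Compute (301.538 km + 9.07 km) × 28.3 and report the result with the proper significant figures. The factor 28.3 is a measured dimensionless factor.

8.79 × 10³ km

301.538 km + 9.07 km = 310.608 km; the sum is limited to 2 decimal places (5 s.f.).
Carrying full precision, 310.608 × 28.3 = 8790.2064 km; 28.3 has 3 s.f., so the result keeps min(5, 3) = 3 s.f.
Rounded to 3 significant figures: 8.79 × 10³ km.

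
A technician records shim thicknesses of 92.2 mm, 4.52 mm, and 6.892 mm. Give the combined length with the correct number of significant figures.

103.6 mm

92.2 mm + 4.52 mm + 6.892 mm = 103.612 mm.
Addition/subtraction keeps the fewest decimal places: 92.2 → 1 decimal place, 4.52 → 2 decimal places, 6.892 → 3 decimal places; limit is 1.
Rounded to 1 decimal place: 103.6 mm.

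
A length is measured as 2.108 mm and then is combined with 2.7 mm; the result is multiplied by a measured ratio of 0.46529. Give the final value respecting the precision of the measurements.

2.2 mm

2.108 mm + 2.7 mm = 4.808 mm; the sum is limited to 1 decimal place (2 s.f.).
Carrying full precision, 4.808 × 0.46529 = 2.23711432 mm; 0.46529 has 5 s.f., so the result keeps min(2, 5) = 2 s.f.
Rounded to 2 significant figures: 2.2 mm.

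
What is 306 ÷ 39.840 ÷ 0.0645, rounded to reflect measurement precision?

306 ÷ 39.840 ÷ 0.0645 = 119.080975063…
Multiplication/division keeps the fewest significant figures: 306 → 3 s.f., 39.840 → 5 s.f., 0.0645 → 3 s.f.; limit is 3.
Rounded to 3 significant figures: 119.

119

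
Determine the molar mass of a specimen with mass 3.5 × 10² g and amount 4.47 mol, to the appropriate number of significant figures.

78 g/mol

molar mass = 3.5 × 10² g ÷ 4.47 mol = 78.2997762864… g/mol.
3.5 × 10² has 2 significant figures; 4.47 has 3.
Division/multiplication keeps the fewest: 2 significant figures.
Rounded: 78 g/mol.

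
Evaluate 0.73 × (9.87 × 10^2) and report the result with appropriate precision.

0.73 × (9.87 × 10^2) = 720.51
Multiplication/division keeps the fewest significant figures: 0.73 → 2 s.f., 9.87 × 10^2 → 3 s.f.; limit is 2.
Rounded to 2 significant figures: 7.2 × 10^2.

7.2 × 10^2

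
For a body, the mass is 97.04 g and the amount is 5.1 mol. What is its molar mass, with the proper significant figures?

19 g/mol

molar mass = 97.04 g ÷ 5.1 mol = 19.0274509804… g/mol.
97.04 has 4 significant figures; 5.1 has 2.
Division/multiplication keeps the fewest: 2 significant figures.
Rounded: 19 g/mol.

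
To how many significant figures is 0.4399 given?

4

0.4399: leading zeros are not significant.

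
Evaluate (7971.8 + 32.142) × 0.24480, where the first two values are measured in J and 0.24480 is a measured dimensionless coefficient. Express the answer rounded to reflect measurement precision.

7971.8 J + 32.142 J = 8003.942 J; the sum is limited to 1 decimal place (5 s.f.).
Carrying full precision, 8003.942 × 0.24480 = 1959.3650016 J; 0.24480 has 5 s.f., so the result keeps min(5, 5) = 5 s.f.
Rounded to 5 significant figures: 1959.4 J.

1959.4 J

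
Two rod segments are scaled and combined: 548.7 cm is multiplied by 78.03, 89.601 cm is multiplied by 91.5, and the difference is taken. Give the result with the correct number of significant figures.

3.462 × 10^4 cm

548.7 × 78.03 = 42815.061 → 4.282 × 10^4 cm (4 s.f., last digit at the 10^1 place).
89.601 × 91.5 = 8198.4915 → 8.20 × 10^3 cm (3 s.f., last digit at the 10^1 place).
Difference: 34616.5695 cm; keep the coarser place, 10^1.
Result: 3.462 × 10^4 cm.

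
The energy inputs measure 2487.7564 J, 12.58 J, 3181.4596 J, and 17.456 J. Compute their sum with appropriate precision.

2487.7564 J + 12.58 J + 3181.4596 J + 17.456 J = 5699.2520 J.
Addition/subtraction keeps the fewest decimal places: 2487.7564 → 4 decimal places, 12.58 → 2 decimal places, 3181.4596 → 4 decimal places, 17.456 → 3 decimal places; limit is 2.
Rounded to 2 decimal places: 5699.25 J.

5699.25 J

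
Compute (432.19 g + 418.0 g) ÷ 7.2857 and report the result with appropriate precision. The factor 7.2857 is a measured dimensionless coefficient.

432.19 g + 418.0 g = 850.19 g; the sum is limited to 1 decimal place (4 s.f.).
Carrying full precision, 850.19 ÷ 7.2857 = 116.692973908… g; 7.2857 has 5 s.f., so the result keeps min(4, 5) = 4 s.f.
Rounded to 4 significant figures: 1.167 × 10^2 g.

1.167 × 10^2 g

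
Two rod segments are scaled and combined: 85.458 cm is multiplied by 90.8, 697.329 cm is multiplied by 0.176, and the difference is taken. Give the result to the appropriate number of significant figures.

85.458 × 90.8 = 7759.5864 → 7.76 × 10^3 cm (3 s.f., last digit at the 10^1 place).
697.329 × 0.176 = 122.729904 → 123 cm (3 s.f., last digit at the 10^0 place).
Difference: 7636.856496 cm; keep the coarser place, 10^1.
Result: 7.64 × 10^3 cm.

7.64 × 10^3 cm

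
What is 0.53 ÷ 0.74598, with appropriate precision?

0.53 ÷ 0.74598 = 0.710474811657…
Multiplication/division keeps the fewest significant figures: 0.53 → 2 s.f., 0.74598 → 5 s.f.; limit is 2.
Rounded to 2 significant figures: 0.71.

0.71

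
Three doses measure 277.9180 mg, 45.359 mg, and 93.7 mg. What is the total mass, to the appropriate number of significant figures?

417.0 mg

277.9180 mg + 45.359 mg + 93.7 mg = 416.9770 mg.
Addition/subtraction keeps the fewest decimal places: 277.9180 → 4 decimal places, 45.359 → 3 decimal places, 93.7 → 1 decimal place; limit is 1.
Rounded to 1 decimal place: 417.0 mg.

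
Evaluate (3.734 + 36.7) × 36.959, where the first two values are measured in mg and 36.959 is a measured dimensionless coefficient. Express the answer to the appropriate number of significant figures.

3.734 mg + 36.7 mg = 40.434 mg; the sum is limited to 1 decimal place (3 s.f.).
Carrying full precision, 40.434 × 36.959 = 1494.400206 mg; 36.959 has 5 s.f., so the result keeps min(3, 5) = 3 s.f.
Rounded to 3 significant figures: 1.49 × 10³ mg.

1.49 × 10³ mg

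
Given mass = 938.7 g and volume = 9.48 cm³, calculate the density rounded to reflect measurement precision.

density = 938.7 g ÷ 9.48 cm³ = 99.0189873418… g/cm³.
938.7 has 4 significant figures; 9.48 has 3.
Division/multiplication keeps the fewest: 3 significant figures.
Rounded: 99.0 g/cm³.

99.0 g/cm³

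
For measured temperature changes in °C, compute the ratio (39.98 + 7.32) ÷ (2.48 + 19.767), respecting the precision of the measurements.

39.98 + 7.32 = 47.30, limited to 2 d.p. → 4 s.f.; 2.48 + 19.767 = 22.247, limited to 2 d.p. → 4 s.f.
Carrying full precision, 47.30 ÷ 22.247 = 2.12612936576…; keep min(4, 4) = 4 s.f.
Rounded to 4 significant figures: 2.126.

2.126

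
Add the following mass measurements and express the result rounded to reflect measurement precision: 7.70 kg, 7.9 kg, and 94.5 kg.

7.70 kg + 7.9 kg + 94.5 kg = 110.10 kg.
Addition/subtraction keeps the fewest decimal places: 7.70 → 2 decimal places, 7.9 → 1 decimal place, 94.5 → 1 decimal place; limit is 1.
Rounded to 1 decimal place: 110.1 kg.

110.1 kg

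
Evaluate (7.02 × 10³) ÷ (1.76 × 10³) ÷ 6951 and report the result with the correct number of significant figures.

5.74 × 10⁻⁴

(7.02 × 10³) ÷ (1.76 × 10³) ÷ 6951 = 0.000573821948444…
Multiplication/division keeps the fewest significant figures: 7.02 × 10³ → 3 s.f., 1.76 × 10³ → 3 s.f., 6951 → 4 s.f.; limit is 3.
Rounded to 3 significant figures: 5.74 × 10⁻⁴.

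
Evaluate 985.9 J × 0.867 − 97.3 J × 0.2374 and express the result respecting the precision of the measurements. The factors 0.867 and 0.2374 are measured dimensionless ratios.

985.9 × 0.867 = 854.7753 → 8.55 × 10^2 J (3 s.f., last digit at the 10^0 place).
97.3 × 0.2374 = 23.09902 → 23.1 J (3 s.f., last digit at the 10^-1 place).
Difference: 831.67628 J; keep the coarser place, 10^0.
Result: 832 J.

832 J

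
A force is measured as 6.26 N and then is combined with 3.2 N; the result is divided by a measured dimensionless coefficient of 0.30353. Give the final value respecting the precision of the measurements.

6.26 N + 3.2 N = 9.46 N; the sum is limited to 1 decimal place (2 s.f.).
Carrying full precision, 9.46 ÷ 0.30353 = 31.1666062663… N; 0.30353 has 5 s.f., so the result keeps min(2, 5) = 2 s.f.
Rounded to 2 significant figures: 31 N.

31 N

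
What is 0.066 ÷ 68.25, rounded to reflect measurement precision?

9.7 × 10⁻⁴

0.066 ÷ 68.25 = 0.000967032967033…
Multiplication/division keeps the fewest significant figures: 0.066 → 2 s.f., 68.25 → 4 s.f.; limit is 2.
Rounded to 2 significant figures: 9.7 × 10⁻⁴.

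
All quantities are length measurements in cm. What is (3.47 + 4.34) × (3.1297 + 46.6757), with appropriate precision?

3.47 + 4.34 = 7.81, limited to 2 d.p. → 3 s.f.; 3.1297 + 46.6757 = 49.8054, limited to 4 d.p. → 6 s.f.
Carrying full precision, 7.81 × 49.8054 = 388.980174; keep min(3, 6) = 3 s.f.
Rounded to 3 significant figures: 389 cm².

389 cm²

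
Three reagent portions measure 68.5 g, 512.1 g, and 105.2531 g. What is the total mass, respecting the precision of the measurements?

685.9 g

68.5 g + 512.1 g + 105.2531 g = 685.8531 g.
Addition/subtraction keeps the fewest decimal places: 68.5 → 1 decimal place, 512.1 → 1 decimal place, 105.2531 → 4 decimal places; limit is 1.
Rounded to 1 decimal place: 685.9 g.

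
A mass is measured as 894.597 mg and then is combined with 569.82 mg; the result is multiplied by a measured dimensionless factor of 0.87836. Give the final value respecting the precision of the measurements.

1286.3 mg

894.597 mg + 569.82 mg = 1464.417 mg; the sum is limited to 2 decimal places (6 s.f.).
Carrying full precision, 1464.417 × 0.87836 = 1286.28531612 mg; 0.87836 has 5 s.f., so the result keeps min(6, 5) = 5 s.f.
Rounded to 5 significant figures: 1286.3 mg.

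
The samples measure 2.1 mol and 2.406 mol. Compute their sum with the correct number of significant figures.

4.5 mol

2.1 mol + 2.406 mol = 4.506 mol.
Addition/subtraction keeps the fewest decimal places: 2.1 → 1 decimal place, 2.406 → 3 decimal places; limit is 1.
Rounded to 1 decimal place: 4.5 mol.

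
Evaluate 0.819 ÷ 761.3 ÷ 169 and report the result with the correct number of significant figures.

0.819 ÷ 761.3 ÷ 169 = 0.0000063656296416…
Multiplication/division keeps the fewest significant figures: 0.819 → 3 s.f., 761.3 → 4 s.f., 169 → 3 s.f.; limit is 3.
Rounded to 3 significant figures: 6.37 × 10^-6.

6.37 × 10^-6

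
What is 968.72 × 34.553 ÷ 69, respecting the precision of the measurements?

968.72 × 34.553 ÷ 69 = 485.104089275…
Multiplication/division keeps the fewest significant figures: 968.72 → 5 s.f., 34.553 → 5 s.f., 69 → 2 s.f.; limit is 2.
Rounded to 2 significant figures: 4.9 × 10^2.

4.9 × 10^2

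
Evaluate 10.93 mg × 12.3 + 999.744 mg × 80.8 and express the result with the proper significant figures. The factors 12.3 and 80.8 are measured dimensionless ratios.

8.09 × 10⁴ mg

10.93 × 12.3 = 134.439 → 134 mg (3 s.f., last digit at the 10^0 place).
999.744 × 80.8 = 80779.3152 → 8.08 × 10⁴ mg (3 s.f., last digit at the 10^2 place).
Sum: 80913.7542 mg; keep the coarser place, 10^2.
Result: 8.09 × 10⁴ mg.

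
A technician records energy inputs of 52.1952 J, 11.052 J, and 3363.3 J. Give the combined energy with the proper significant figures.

52.1952 J + 11.052 J + 3363.3 J = 3426.5472 J.
Addition/subtraction keeps the fewest decimal places: 52.1952 → 4 decimal places, 11.052 → 3 decimal places, 3363.3 → 1 decimal place; limit is 1.
Rounded to 1 decimal place: 3.4265 × 10³ J.

3.4265 × 10³ J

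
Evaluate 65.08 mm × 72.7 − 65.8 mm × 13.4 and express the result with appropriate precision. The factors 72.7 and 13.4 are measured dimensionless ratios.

65.08 × 72.7 = 4731.316 → 4.73 × 10^3 mm (3 s.f., last digit at the 10^1 place).
65.8 × 13.4 = 881.72 → 882 mm (3 s.f., last digit at the 10^0 place).
Difference: 3849.596 mm; keep the coarser place, 10^1.
Result: 3.85 × 10^3 mm.

3.85 × 10^3 mm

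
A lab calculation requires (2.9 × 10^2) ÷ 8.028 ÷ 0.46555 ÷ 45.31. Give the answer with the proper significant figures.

1.7

(2.9 × 10^2) ÷ 8.028 ÷ 0.46555 ÷ 45.31 = 1.7124986623…
Multiplication/division keeps the fewest significant figures: 2.9 × 10^2 → 2 s.f., 8.028 → 4 s.f., 0.46555 → 5 s.f., 45.31 → 4 s.f.; limit is 2.
Rounded to 2 significant figures: 1.7.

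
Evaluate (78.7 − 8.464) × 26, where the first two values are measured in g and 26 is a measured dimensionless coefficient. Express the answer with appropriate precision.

78.7 g − 8.464 g = 70.236 g; the difference is limited to 1 decimal place (3 s.f.).
Carrying full precision, 70.236 × 26 = 1826.136 g; 26 has 2 s.f., so the result keeps min(3, 2) = 2 s.f.
Rounded to 2 significant figures: 1.8 × 10³ g.

1.8 × 10³ g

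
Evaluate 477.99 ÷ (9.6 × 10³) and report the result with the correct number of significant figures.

0.050

477.99 ÷ (9.6 × 10³) = 0.049790625
Multiplication/division keeps the fewest significant figures: 477.99 → 5 s.f., 9.6 × 10³ → 2 s.f.; limit is 2.
Rounded to 2 significant figures: 0.050.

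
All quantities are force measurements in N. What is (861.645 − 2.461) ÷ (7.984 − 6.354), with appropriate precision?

861.645 − 2.461 = 859.184, limited to 3 d.p. → 6 s.f.; 7.984 − 6.354 = 1.630, limited to 3 d.p. → 4 s.f.
Carrying full precision, 859.184 ÷ 1.630 = 527.106748466…; keep min(6, 4) = 4 s.f.
Rounded to 4 significant figures: 527.1.

527.1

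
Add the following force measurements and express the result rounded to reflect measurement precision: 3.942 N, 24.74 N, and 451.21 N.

3.942 N + 24.74 N + 451.21 N = 479.892 N.
Addition/subtraction keeps the fewest decimal places: 3.942 → 3 decimal places, 24.74 → 2 decimal places, 451.21 → 2 decimal places; limit is 2.
Rounded to 2 decimal places: 479.89 N.

479.89 N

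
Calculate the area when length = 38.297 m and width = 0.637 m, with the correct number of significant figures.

24.4 m²

area = 38.297 m × 0.637 m = 24.395189 m².
38.297 has 5 significant figures; 0.637 has 3.
Division/multiplication keeps the fewest: 3 significant figures.
Rounded: 24.4 m².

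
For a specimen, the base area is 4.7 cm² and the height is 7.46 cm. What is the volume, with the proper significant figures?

35 cm³

volume = 4.7 cm² × 7.46 cm = 35.062 cm³.
4.7 has 2 significant figures; 7.46 has 3.
Division/multiplication keeps the fewest: 2 significant figures.
Rounded: 35 cm³.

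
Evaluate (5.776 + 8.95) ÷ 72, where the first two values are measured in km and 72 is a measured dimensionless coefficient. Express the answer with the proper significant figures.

5.776 km + 8.95 km = 14.726 km; the sum is limited to 2 decimal places (4 s.f.).
Carrying full precision, 14.726 ÷ 72 = 0.204527777778… km; 72 has 2 s.f., so the result keeps min(4, 2) = 2 s.f.
Rounded to 2 significant figures: 0.20 km.

0.20 km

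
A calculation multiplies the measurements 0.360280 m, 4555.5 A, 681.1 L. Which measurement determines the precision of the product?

681.1 L

0.360280 m → 6 s.f.; 4555.5 A → 5 s.f.; 681.1 L → 4 s.f.
The fewest is 4 significant figures, from 681.1 L.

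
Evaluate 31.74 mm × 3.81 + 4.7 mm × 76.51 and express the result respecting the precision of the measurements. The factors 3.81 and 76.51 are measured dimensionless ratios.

4.8 × 10² mm

31.74 × 3.81 = 120.9294 → 121 mm (3 s.f., last digit at the 10^0 place).
4.7 × 76.51 = 359.597 → 3.6 × 10² mm (2 s.f., last digit at the 10^1 place).
Sum: 480.5264 mm; keep the coarser place, 10^1.
Result: 4.8 × 10² mm.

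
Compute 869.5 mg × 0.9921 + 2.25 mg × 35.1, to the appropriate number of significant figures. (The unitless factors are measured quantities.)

941.6 mg

869.5 × 0.9921 = 862.63095 → 862.6 mg (4 s.f., last digit at the 10^-1 place).
2.25 × 35.1 = 78.975 → 79.0 mg (3 s.f., last digit at the 10^-1 place).
Sum: 941.60595 mg; keep the coarser place, 10^-1.
Result: 941.6 mg.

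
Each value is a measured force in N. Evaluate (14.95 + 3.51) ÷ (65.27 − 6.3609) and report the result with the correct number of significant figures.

14.95 + 3.51 = 18.46, limited to 2 d.p. → 4 s.f.; 65.27 − 6.3609 = 58.9091, limited to 2 d.p. → 4 s.f.
Carrying full precision, 18.46 ÷ 58.9091 = 0.313364149172…; keep min(4, 4) = 4 s.f.
Rounded to 4 significant figures: 0.3134.

0.3134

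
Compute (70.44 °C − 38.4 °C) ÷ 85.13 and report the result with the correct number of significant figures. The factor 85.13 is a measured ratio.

0.376 °C

70.44 °C − 38.4 °C = 32.04 °C; the difference is limited to 1 decimal place (3 s.f.).
Carrying full precision, 32.04 ÷ 85.13 = 0.376365558558… °C; 85.13 has 4 s.f., so the result keeps min(3, 4) = 3 s.f.
Rounded to 3 significant figures: 0.376 °C.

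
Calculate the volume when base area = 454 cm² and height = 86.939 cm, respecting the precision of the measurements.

volume = 454 cm² × 86.939 cm = 39470.306 cm³.
454 has 3 significant figures; 86.939 has 5.
Division/multiplication keeps the fewest: 3 significant figures.
Rounded: 3.95 × 10⁴ cm³.

3.95 × 10⁴ cm³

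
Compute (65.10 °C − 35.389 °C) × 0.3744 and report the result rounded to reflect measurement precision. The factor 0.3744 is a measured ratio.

11.12 °C

65.10 °C − 35.389 °C = 29.711 °C; the difference is limited to 2 decimal places (4 s.f.).
Carrying full precision, 29.711 × 0.3744 = 11.1237984 °C; 0.3744 has 4 s.f., so the result keeps min(4, 4) = 4 s.f.
Rounded to 4 significant figures: 11.12 °C.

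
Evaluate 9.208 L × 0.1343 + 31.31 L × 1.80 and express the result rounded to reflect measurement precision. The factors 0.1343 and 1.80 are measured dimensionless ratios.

9.208 × 0.1343 = 1.2366344 → 1.237 L (4 s.f., last digit at the 10^-3 place).
31.31 × 1.80 = 56.358 → 56.4 L (3 s.f., last digit at the 10^-1 place).
Sum: 57.5946344 L; keep the coarser place, 10^-1.
Result: 57.6 L.

57.6 L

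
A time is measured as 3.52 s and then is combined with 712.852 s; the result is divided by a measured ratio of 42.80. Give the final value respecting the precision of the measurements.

16.74 s

3.52 s + 712.852 s = 716.372 s; the sum is limited to 2 decimal places (5 s.f.).
Carrying full precision, 716.372 ÷ 42.80 = 16.7376635514… s; 42.80 has 4 s.f., so the result keeps min(5, 4) = 4 s.f.
Rounded to 4 significant figures: 16.74 s.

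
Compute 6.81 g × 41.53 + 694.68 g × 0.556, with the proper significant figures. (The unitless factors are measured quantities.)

669 g

6.81 × 41.53 = 282.8193 → 283 g (3 s.f., last digit at the 10^0 place).
694.68 × 0.556 = 386.24208 → 386 g (3 s.f., last digit at the 10^0 place).
Sum: 669.06138 g; keep the coarser place, 10^0.
Result: 669 g.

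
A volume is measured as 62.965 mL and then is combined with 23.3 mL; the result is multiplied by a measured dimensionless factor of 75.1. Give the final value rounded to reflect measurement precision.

62.965 mL + 23.3 mL = 86.265 mL; the sum is limited to 1 decimal place (3 s.f.).
Carrying full precision, 86.265 × 75.1 = 6478.5015 mL; 75.1 has 3 s.f., so the result keeps min(3, 3) = 3 s.f.
Rounded to 3 significant figures: 6.48 × 10³ mL.

6.48 × 10³ mL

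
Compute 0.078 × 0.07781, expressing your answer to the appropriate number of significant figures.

0.078 × 0.07781 = 0.00606918
Multiplication/division keeps the fewest significant figures: 0.078 → 2 s.f., 0.07781 → 4 s.f.; limit is 2.
Rounded to 2 significant figures: 0.0061.

0.0061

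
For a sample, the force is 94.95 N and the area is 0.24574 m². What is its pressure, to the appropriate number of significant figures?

pressure = 94.95 N ÷ 0.24574 m² = 386.383983072… Pa.
94.95 has 4 significant figures; 0.24574 has 5.
Division/multiplication keeps the fewest: 4 significant figures.
Rounded: 3.864 × 10^2 Pa.

3.864 × 10^2 Pa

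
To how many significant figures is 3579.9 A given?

5

3579.9: every digit is nonzero and significant.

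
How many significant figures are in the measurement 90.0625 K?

90.0625: zeros between nonzero digits are significant.

6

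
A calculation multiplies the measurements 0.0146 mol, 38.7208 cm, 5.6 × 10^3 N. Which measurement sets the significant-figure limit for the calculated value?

0.0146 mol → 3 s.f.; 38.7208 cm → 6 s.f.; 5.6 × 10^3 N → 2 s.f.
The fewest is 2 significant figures, from 5.6 × 10^3 N.

5.6 × 10^3 N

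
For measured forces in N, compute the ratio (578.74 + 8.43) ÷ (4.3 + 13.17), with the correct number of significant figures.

578.74 + 8.43 = 587.17, limited to 2 d.p. → 5 s.f.; 4.3 + 13.17 = 17.47, limited to 1 d.p. → 3 s.f.
Carrying full precision, 587.17 ÷ 17.47 = 33.6101888952…; keep min(5, 3) = 3 s.f.
Rounded to 3 significant figures: 33.6.

33.6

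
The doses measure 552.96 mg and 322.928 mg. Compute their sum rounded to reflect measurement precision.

552.96 mg + 322.928 mg = 875.888 mg.
Addition/subtraction keeps the fewest decimal places: 552.96 → 2 decimal places, 322.928 → 3 decimal places; limit is 2.
Rounded to 2 decimal places: 875.89 mg.

875.89 mg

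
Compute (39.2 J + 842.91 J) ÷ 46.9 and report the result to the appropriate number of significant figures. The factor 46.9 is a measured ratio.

39.2 J + 842.91 J = 882.11 J; the sum is limited to 1 decimal place (4 s.f.).
Carrying full precision, 882.11 ÷ 46.9 = 18.808315565… J; 46.9 has 3 s.f., so the result keeps min(4, 3) = 3 s.f.
Rounded to 3 significant figures: 18.8 J.

18.8 J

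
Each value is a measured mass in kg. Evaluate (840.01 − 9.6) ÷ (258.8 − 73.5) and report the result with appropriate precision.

4.481

840.01 − 9.6 = 830.41, limited to 1 d.p. → 4 s.f.; 258.8 − 73.5 = 185.3, limited to 1 d.p. → 4 s.f.
Carrying full precision, 830.41 ÷ 185.3 = 4.48143550998…; keep min(4, 4) = 4 s.f.
Rounded to 4 significant figures: 4.481.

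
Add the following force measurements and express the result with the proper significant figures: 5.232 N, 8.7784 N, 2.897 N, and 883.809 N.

900.716 N

5.232 N + 8.7784 N + 2.897 N + 883.809 N = 900.7164 N.
Addition/subtraction keeps the fewest decimal places: 5.232 → 3 decimal places, 8.7784 → 4 decimal places, 2.897 → 3 decimal places, 883.809 → 3 decimal places; limit is 3.
Rounded to 3 decimal places: 900.716 N.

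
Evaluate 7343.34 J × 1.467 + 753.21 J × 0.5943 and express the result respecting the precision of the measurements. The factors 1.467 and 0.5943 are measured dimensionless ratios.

1.122 × 10⁴ J

7343.34 × 1.467 = 10772.67978 → 1.077 × 10⁴ J (4 s.f., last digit at the 10^1 place).
753.21 × 0.5943 = 447.632703 → 447.6 J (4 s.f., last digit at the 10^-1 place).
Sum: 11220.312483 J; keep the coarser place, 10^1.
Result: 1.122 × 10⁴ J.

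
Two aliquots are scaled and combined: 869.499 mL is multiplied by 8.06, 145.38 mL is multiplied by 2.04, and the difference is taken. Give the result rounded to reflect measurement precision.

6.71 × 10^3 mL

869.499 × 8.06 = 7008.16194 → 7.01 × 10^3 mL (3 s.f., last digit at the 10^1 place).
145.38 × 2.04 = 296.5752 → 297 mL (3 s.f., last digit at the 10^0 place).
Difference: 6711.58674 mL; keep the coarser place, 10^1.
Result: 6.71 × 10^3 mL.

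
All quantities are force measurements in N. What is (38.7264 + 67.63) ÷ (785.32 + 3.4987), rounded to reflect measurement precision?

0.13483

38.7264 + 67.63 = 106.3564, limited to 2 d.p. → 5 s.f.; 785.32 + 3.4987 = 788.8187, limited to 2 d.p. → 5 s.f.
Carrying full precision, 106.3564 ÷ 788.8187 = 0.1348299679…; keep min(5, 5) = 5 s.f.
Rounded to 5 significant figures: 0.13483.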